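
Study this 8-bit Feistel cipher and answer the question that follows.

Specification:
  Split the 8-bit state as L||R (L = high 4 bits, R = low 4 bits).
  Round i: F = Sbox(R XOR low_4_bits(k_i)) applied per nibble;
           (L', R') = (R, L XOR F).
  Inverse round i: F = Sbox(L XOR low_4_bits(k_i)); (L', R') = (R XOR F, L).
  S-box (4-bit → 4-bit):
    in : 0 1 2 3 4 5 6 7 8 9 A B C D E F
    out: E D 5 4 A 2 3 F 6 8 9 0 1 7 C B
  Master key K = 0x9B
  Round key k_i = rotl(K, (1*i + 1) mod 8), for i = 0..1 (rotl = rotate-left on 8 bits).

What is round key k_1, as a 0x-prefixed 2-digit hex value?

0x6E

K = 0x9B
k_0 = rotl(K, (1*0+1) mod 8) = rotl(K, 1) = 0x37
k_1 = rotl(K, (1*1+1) mod 8) = rotl(K, 2) = 0x6E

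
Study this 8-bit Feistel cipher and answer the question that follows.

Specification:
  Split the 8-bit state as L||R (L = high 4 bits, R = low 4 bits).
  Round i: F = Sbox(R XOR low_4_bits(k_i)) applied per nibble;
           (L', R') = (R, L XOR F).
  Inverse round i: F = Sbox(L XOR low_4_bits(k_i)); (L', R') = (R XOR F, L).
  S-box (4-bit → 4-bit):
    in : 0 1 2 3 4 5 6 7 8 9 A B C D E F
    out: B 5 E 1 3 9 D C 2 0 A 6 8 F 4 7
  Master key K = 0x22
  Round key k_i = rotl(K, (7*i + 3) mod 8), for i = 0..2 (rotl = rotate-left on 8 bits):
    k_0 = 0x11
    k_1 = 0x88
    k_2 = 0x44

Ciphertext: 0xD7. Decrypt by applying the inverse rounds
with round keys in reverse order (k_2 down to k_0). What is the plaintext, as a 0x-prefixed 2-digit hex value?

0x1A

s_0 = ciphertext = 0xD7
s_1 = InvRound(s_0, k_2) = 0x7D
s_2 = InvRound(s_1, k_1) = 0xA7
s_3 = InvRound(s_2, k_0) = 0x1A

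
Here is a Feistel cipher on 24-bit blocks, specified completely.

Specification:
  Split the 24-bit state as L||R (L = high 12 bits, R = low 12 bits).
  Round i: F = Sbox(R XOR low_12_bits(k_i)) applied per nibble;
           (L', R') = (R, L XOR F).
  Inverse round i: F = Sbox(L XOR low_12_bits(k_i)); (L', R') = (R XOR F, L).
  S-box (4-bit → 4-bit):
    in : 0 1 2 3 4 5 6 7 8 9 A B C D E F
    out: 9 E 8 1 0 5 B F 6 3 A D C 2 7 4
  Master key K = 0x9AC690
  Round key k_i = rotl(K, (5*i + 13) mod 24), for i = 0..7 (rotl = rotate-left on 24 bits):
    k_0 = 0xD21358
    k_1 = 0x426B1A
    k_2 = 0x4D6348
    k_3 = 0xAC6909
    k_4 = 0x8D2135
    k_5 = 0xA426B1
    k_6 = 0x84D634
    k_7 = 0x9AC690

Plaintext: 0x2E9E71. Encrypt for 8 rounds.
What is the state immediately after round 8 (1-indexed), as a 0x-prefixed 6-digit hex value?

s_0 = plaintext = 0x2E9E71
s_1 = Round(s_0, k_0) = 0xE7106A
s_2 = Round(s_1, k_1) = 0x06A388
s_3 = Round(s_2, k_2) = 0x3889A3
s_4 = Round(s_3, k_3) = 0x9A3A22
s_5 = Round(s_4, k_4) = 0xA2244C
s_6 = Round(s_5, k_5) = 0x44C260
s_7 = Round(s_6, k_6) = 0x26041C
s_8 = Round(s_7, k_7) = 0x41CA0C

0x41CA0C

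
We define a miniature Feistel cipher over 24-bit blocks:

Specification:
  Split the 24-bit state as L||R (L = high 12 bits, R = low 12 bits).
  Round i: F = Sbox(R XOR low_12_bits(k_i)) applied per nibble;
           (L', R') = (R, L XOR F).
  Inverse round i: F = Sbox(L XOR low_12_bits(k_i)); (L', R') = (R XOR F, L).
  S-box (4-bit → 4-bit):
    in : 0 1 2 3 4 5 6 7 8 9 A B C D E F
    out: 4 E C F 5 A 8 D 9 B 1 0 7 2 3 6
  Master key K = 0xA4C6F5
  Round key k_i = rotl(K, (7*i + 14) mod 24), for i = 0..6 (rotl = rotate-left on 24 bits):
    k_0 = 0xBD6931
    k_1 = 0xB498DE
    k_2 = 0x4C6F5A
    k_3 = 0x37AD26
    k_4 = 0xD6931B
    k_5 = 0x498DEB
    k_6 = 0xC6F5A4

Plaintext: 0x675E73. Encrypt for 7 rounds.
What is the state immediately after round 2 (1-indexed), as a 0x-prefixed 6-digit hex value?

0xB2911E

s_0 = plaintext = 0x675E73
s_1 = Round(s_0, k_0) = 0xE73B29
s_2 = Round(s_1, k_1) = 0xB2911E
s_3 = Round(s_2, k_2) = 0x11E87C
s_4 = Round(s_3, k_3) = 0x87CBBF
s_5 = Round(s_4, k_4) = 0xBBF169
s_6 = Round(s_5, k_5) = 0x169C23
s_7 = Round(s_6, k_6) = 0xC23AF4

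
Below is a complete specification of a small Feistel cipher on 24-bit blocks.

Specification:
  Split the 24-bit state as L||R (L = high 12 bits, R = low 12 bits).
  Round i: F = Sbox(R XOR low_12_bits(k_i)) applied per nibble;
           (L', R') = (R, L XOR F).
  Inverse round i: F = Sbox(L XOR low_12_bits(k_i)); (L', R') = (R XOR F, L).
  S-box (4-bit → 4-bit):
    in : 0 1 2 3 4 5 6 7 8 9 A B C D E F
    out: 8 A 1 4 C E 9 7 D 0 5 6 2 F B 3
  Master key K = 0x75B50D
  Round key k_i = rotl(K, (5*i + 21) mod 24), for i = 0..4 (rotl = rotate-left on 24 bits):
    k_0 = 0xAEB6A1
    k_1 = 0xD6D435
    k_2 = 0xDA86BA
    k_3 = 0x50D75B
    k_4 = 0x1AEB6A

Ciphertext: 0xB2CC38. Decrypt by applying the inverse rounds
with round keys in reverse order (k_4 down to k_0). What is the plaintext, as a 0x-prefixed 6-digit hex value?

0xE4D7C1

s_0 = ciphertext = 0xB2CC38
s_1 = InvRound(s_0, k_4) = 0x4F1B2C
s_2 = InvRound(s_1, k_3) = 0xF794F1
s_3 = InvRound(s_2, k_2) = 0x4D5F79
s_4 = InvRound(s_3, k_1) = 0x7C14D5
s_5 = InvRound(s_4, k_0) = 0xE4D7C1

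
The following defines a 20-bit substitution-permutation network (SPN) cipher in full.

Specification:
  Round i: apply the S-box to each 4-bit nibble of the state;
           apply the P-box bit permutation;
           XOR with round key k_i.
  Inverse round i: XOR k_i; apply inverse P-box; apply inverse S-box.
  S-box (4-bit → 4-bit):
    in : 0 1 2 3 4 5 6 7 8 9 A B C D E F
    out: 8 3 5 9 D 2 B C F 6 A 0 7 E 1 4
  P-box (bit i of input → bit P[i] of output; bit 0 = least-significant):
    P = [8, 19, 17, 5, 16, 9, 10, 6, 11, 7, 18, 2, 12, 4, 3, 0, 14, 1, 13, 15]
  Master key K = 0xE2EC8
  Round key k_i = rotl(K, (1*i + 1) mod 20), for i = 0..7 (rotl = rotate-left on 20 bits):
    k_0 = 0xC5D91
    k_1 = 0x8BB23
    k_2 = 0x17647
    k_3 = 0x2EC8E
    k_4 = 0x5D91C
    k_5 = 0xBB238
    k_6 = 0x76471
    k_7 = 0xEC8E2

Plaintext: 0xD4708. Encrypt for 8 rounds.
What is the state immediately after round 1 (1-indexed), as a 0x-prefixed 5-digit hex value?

s_0 = plaintext = 0xD4708
s_1 = Round(s_0, k_0) = 0x2ECFE
s_2 = Round(s_1, k_1) = 0xCC6A3
s_3 = Round(s_2, k_2) = 0x10DB9
s_4 = Round(s_3, k_3) = 0xCAC09
s_5 = Round(s_4, k_4) = 0xBB1CF
s_6 = Round(s_5, k_5) = 0x8BCB8
s_7 = Round(s_6, k_6) = 0x98DD3
s_8 = Round(s_7, k_7) = 0xAFF1D

0x2ECFE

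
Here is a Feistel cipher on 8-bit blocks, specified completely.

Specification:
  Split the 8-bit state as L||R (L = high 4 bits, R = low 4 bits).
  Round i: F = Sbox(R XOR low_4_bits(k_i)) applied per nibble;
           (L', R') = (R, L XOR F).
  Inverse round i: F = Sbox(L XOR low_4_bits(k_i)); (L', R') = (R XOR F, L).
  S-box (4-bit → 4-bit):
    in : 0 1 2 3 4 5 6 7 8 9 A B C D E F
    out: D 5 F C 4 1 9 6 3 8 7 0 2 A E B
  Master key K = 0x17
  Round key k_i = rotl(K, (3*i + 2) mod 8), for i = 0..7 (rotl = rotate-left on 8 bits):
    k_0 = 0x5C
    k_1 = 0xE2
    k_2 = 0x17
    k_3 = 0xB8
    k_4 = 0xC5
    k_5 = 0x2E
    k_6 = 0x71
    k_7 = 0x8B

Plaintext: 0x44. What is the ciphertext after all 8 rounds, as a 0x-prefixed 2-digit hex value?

0x22

s_0 = plaintext = 0x44
s_1 = Round(s_0, k_0) = 0x47
s_2 = Round(s_1, k_1) = 0x75
s_3 = Round(s_2, k_2) = 0x58
s_4 = Round(s_3, k_3) = 0x88
s_5 = Round(s_4, k_4) = 0x82
s_6 = Round(s_5, k_5) = 0x2A
s_7 = Round(s_6, k_6) = 0xA2
s_8 = Round(s_7, k_7) = 0x22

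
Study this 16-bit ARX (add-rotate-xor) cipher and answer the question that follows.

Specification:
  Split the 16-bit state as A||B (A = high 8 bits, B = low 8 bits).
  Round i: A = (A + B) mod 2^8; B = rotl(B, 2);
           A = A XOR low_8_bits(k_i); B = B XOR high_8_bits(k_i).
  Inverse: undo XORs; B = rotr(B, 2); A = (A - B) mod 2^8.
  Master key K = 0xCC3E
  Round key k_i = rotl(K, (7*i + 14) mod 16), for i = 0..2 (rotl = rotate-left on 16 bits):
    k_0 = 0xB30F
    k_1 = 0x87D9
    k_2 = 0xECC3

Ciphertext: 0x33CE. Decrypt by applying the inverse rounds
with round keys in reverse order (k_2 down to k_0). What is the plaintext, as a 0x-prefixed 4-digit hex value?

s_0 = ciphertext = 0x33CE
s_1 = InvRound(s_0, k_2) = 0x6888
s_2 = InvRound(s_1, k_1) = 0xEEC3
s_3 = InvRound(s_2, k_0) = 0xC51C

0xC51C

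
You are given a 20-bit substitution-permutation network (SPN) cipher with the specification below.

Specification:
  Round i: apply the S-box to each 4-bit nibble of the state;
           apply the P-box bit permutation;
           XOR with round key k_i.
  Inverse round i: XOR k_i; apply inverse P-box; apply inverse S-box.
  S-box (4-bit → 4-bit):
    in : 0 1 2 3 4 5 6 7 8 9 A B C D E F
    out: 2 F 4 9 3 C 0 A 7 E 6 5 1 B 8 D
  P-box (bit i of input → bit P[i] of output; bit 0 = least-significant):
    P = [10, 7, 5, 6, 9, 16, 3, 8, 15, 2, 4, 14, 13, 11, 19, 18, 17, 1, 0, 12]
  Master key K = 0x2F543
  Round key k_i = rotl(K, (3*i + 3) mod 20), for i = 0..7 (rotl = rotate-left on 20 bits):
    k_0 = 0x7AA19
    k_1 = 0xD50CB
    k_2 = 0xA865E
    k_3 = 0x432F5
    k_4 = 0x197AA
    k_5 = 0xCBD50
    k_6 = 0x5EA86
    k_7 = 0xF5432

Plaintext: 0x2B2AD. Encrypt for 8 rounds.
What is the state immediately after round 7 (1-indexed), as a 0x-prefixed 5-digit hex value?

0xBA04B

s_0 = plaintext = 0x2B2AD
s_1 = Round(s_0, k_0) = 0xE8EC0
s_2 = Round(s_1, k_1) = 0x52A4B
s_3 = Round(s_2, k_2) = 0x3906B
s_4 = Round(s_3, k_3) = 0xA2ED1
s_5 = Round(s_4, k_4) = 0x8D049
s_6 = Round(s_5, k_5) = 0xB97B7
s_7 = Round(s_6, k_6) = 0xBA04B
s_8 = Round(s_7, k_7) = 0x45A17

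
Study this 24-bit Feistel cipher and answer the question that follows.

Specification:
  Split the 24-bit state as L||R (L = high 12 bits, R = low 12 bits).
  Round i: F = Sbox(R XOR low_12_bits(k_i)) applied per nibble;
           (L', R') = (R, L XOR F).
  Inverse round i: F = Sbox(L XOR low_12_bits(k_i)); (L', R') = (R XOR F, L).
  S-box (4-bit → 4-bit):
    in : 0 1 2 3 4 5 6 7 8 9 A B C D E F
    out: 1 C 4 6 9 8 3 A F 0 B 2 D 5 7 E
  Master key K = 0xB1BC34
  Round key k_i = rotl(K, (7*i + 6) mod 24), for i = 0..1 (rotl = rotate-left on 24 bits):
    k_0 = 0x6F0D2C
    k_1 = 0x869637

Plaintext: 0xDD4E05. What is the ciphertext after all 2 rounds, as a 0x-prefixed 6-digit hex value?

s_0 = plaintext = 0xDD4E05
s_1 = Round(s_0, k_0) = 0xE05B94
s_2 = Round(s_1, k_1) = 0xB94BB3

0xB94BB3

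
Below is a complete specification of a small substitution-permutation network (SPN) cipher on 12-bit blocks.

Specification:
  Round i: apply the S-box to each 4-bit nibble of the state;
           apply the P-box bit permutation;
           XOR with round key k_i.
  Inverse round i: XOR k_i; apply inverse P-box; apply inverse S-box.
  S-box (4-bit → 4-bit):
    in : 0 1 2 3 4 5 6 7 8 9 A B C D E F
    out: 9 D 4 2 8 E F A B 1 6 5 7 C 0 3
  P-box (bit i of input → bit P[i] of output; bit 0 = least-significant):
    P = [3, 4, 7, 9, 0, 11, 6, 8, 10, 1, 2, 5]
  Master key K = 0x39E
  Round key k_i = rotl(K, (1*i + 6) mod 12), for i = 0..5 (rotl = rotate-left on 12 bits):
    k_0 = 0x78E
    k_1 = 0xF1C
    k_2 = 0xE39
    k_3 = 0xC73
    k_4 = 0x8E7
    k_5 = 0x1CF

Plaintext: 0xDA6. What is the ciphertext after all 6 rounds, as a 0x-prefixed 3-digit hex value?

s_0 = plaintext = 0xDA6
s_1 = Round(s_0, k_0) = 0xD72
s_2 = Round(s_1, k_1) = 0x6B8
s_3 = Round(s_2, k_2) = 0x846
s_4 = Round(s_3, k_3) = 0xBC9
s_5 = Round(s_4, k_4) = 0x4AA
s_6 = Round(s_5, k_5) = 0x93F

0x93F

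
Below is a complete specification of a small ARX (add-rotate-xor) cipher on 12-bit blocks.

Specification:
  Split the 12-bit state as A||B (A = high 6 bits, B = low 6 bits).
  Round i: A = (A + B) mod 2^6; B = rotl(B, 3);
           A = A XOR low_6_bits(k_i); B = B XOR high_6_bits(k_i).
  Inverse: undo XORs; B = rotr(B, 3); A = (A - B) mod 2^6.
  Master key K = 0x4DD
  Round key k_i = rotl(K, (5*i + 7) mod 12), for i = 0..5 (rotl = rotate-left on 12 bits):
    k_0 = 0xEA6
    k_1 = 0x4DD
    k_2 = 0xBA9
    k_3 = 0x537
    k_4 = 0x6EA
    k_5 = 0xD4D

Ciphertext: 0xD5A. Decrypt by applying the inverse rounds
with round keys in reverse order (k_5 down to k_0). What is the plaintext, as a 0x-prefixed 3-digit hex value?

0x011

s_0 = ciphertext = 0xD5A
s_1 = InvRound(s_0, k_5) = 0xEFD
s_2 = InvRound(s_1, k_4) = 0x774
s_3 = InvRound(s_2, k_3) = 0x984
s_4 = InvRound(s_3, k_2) = 0xE95
s_5 = InvRound(s_4, k_1) = 0xDF0
s_6 = InvRound(s_5, k_0) = 0x011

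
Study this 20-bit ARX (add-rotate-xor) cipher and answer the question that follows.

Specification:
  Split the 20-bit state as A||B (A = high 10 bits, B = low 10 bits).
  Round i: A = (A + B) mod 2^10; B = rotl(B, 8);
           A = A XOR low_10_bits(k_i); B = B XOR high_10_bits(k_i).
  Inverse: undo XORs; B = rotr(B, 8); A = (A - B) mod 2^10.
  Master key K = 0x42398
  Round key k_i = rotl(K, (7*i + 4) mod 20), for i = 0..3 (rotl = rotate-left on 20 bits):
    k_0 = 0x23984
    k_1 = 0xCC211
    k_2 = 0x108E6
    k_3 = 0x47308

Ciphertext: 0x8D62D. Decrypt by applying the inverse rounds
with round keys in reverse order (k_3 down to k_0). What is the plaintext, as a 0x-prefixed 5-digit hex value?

0x7707C

s_0 = ciphertext = 0x8D62D
s_1 = InvRound(s_0, k_3) = 0x1D8C7
s_2 = InvRound(s_1, k_2) = 0x9F214
s_3 = InvRound(s_2, k_1) = 0xF7091
s_4 = InvRound(s_3, k_0) = 0x7707C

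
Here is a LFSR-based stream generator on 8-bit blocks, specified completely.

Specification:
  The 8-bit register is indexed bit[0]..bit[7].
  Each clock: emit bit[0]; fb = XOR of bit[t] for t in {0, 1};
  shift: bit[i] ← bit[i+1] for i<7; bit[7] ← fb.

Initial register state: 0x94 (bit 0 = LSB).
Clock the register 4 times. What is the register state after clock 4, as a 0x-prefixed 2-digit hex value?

reg_0 = 0x94
clock 1: out=0, reg = 0x4A
clock 2: out=0, reg = 0xA5
clock 3: out=1, reg = 0xD2
clock 4: out=0, reg = 0xE9

0xE9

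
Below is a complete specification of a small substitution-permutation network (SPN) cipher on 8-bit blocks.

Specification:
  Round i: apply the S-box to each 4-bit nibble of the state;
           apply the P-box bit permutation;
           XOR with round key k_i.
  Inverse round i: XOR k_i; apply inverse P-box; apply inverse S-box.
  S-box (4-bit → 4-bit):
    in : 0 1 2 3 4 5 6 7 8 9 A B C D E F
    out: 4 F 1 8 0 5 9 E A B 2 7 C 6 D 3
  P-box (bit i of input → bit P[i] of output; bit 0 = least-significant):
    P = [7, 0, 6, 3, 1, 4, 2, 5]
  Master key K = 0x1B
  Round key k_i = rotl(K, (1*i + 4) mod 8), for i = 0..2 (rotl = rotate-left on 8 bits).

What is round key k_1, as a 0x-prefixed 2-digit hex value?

K = 0x1B
k_0 = rotl(K, (1*0+4) mod 8) = rotl(K, 4) = 0xB1
k_1 = rotl(K, (1*1+4) mod 8) = rotl(K, 5) = 0x63

0x63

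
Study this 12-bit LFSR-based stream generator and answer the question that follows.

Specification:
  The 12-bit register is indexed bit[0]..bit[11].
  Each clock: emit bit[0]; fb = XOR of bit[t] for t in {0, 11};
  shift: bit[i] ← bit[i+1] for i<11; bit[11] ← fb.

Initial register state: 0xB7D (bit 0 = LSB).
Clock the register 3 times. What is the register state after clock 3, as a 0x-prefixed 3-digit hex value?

reg_0 = 0xB7D
clock 1: out=1, reg = 0x5BE
clock 2: out=0, reg = 0x2DF
clock 3: out=1, reg = 0x96F

0x96F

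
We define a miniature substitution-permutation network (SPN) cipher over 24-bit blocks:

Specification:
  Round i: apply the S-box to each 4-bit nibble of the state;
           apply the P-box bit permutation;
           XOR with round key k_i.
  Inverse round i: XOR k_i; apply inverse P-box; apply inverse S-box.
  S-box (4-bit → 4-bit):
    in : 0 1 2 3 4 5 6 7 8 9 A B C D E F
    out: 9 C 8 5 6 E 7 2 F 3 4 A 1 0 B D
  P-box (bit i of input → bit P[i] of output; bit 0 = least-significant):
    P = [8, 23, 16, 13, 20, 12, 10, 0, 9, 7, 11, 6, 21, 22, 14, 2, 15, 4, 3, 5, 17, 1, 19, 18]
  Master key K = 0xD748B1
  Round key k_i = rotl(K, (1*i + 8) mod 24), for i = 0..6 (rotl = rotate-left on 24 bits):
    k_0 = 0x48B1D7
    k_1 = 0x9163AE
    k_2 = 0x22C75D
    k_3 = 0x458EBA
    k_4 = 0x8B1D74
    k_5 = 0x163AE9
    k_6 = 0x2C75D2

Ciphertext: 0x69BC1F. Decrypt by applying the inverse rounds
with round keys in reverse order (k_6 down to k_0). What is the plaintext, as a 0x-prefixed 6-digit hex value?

s_0 = ciphertext = 0x69BC1F
s_1 = InvRound(s_0, k_6) = 0x235523
s_2 = InvRound(s_1, k_5) = 0xBA383F
s_3 = InvRound(s_2, k_4) = 0x7AC2FF
s_4 = InvRound(s_3, k_3) = 0xFDF1FA
s_5 = InvRound(s_4, k_2) = 0x82B985
s_6 = InvRound(s_5, k_1) = 0x9FA3EA
s_7 = InvRound(s_6, k_0) = 0x05BCE4

0x05BCE4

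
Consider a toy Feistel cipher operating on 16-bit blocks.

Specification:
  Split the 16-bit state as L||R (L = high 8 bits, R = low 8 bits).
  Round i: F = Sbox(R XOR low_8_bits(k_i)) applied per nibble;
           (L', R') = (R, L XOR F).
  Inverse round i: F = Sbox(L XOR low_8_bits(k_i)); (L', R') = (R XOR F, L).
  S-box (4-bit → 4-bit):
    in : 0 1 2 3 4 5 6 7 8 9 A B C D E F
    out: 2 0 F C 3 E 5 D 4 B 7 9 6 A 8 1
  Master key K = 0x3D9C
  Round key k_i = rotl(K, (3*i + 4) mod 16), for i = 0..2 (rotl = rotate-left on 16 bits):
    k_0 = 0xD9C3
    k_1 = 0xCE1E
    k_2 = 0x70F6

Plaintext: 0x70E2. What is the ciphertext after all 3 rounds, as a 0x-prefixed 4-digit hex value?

s_0 = plaintext = 0x70E2
s_1 = Round(s_0, k_0) = 0xE280
s_2 = Round(s_1, k_1) = 0x805A
s_3 = Round(s_2, k_2) = 0x5AF6

0x5AF6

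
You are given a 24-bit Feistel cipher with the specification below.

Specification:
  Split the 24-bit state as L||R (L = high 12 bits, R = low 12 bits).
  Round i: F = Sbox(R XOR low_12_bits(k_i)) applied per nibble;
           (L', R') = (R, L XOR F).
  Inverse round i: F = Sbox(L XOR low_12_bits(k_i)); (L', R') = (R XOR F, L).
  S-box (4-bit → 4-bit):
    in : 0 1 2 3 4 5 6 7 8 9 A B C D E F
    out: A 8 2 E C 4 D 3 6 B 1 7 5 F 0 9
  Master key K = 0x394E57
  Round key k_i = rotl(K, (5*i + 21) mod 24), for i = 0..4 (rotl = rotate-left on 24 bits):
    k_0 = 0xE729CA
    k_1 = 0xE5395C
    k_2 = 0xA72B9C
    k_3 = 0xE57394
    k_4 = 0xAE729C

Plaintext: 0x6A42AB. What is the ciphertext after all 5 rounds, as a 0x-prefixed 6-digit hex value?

s_0 = plaintext = 0x6A42AB
s_1 = Round(s_0, k_0) = 0x2AB17C
s_2 = Round(s_1, k_1) = 0x17C481
s_3 = Round(s_2, k_2) = 0x4818F3
s_4 = Round(s_3, k_3) = 0x8F3352
s_5 = Round(s_4, k_4) = 0x3520A3

0x3520A3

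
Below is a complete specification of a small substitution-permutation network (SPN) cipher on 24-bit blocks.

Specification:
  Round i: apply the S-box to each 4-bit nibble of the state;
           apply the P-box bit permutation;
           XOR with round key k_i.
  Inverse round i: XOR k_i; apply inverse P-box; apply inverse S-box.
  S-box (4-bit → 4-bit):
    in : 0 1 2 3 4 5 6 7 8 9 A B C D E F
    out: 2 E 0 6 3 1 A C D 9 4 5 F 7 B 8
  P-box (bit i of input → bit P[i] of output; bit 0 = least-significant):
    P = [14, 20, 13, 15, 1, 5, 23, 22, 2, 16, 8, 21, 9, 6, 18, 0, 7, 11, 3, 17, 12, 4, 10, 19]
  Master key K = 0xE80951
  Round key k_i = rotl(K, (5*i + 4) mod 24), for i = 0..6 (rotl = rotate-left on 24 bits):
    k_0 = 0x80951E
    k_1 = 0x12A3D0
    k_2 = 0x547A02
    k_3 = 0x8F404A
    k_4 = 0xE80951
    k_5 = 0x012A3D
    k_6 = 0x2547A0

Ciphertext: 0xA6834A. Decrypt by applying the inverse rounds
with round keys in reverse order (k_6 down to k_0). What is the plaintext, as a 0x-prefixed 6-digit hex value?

s_0 = ciphertext = 0xA6834A
s_1 = InvRound(s_0, k_6) = 0xA800D9
s_2 = InvRound(s_1, k_5) = 0xF44E3A
s_3 = InvRound(s_2, k_4) = 0x7ACA44
s_4 = InvRound(s_3, k_3) = 0x23BE86
s_5 = InvRound(s_4, k_2) = 0xA9AEFE
s_6 = InvRound(s_5, k_1) = 0x712CD0
s_7 = InvRound(s_6, k_0) = 0x5D0C81

0x5D0C81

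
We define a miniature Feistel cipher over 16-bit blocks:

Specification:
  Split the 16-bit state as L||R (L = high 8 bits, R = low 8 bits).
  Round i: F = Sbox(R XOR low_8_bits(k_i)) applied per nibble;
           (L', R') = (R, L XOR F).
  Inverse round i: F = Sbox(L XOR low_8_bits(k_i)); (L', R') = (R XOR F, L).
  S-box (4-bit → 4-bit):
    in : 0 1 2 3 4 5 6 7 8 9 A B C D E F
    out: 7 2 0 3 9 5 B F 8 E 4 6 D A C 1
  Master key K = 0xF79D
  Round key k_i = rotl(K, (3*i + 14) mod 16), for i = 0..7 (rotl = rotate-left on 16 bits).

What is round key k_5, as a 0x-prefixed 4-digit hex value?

0xBEF3

K = 0xF79D
k_0 = rotl(K, (3*0+14) mod 16) = rotl(K, 14) = 0x7DE7
k_1 = rotl(K, (3*1+14) mod 16) = rotl(K, 1) = 0xEF3B
k_2 = rotl(K, (3*2+14) mod 16) = rotl(K, 4) = 0x79DF
k_3 = rotl(K, (3*3+14) mod 16) = rotl(K, 7) = 0xCEFB
k_4 = rotl(K, (3*4+14) mod 16) = rotl(K, 10) = 0x77DE
k_5 = rotl(K, (3*5+14) mod 16) = rotl(K, 13) = 0xBEF3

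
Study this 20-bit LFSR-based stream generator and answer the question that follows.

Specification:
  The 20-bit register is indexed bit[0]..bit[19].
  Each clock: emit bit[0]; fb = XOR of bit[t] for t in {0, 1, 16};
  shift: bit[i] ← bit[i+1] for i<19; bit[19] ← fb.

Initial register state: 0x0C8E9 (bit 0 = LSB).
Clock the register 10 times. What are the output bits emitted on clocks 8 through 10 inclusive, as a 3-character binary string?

100

reg_0 = 0x0C8E9
clock 1: out=1, reg = 0x86474
clock 2: out=0, reg = 0x4323A
clock 3: out=0, reg = 0xA191D
clock 4: out=1, reg = 0xD0C8E
clock 5: out=0, reg = 0x68647
clock 6: out=1, reg = 0x34323
clock 7: out=1, reg = 0x9A191
clock 8: out=1, reg = 0x4D0C8
clock 9: out=0, reg = 0x26864
clock 10: out=0, reg = 0x13432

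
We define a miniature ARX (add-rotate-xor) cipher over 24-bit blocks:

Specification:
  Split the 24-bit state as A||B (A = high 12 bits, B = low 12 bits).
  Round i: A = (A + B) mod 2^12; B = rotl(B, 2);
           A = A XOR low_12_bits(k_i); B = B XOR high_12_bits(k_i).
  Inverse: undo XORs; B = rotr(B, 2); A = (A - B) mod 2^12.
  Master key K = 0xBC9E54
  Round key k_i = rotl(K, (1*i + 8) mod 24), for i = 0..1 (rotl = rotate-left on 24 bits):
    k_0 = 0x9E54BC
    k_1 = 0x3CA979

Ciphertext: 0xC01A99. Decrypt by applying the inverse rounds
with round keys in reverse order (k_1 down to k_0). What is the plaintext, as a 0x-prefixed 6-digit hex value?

s_0 = ciphertext = 0xC01A99
s_1 = InvRound(s_0, k_1) = 0x724E54
s_2 = InvRound(s_1, k_0) = 0xDAC5EC

0xDAC5EC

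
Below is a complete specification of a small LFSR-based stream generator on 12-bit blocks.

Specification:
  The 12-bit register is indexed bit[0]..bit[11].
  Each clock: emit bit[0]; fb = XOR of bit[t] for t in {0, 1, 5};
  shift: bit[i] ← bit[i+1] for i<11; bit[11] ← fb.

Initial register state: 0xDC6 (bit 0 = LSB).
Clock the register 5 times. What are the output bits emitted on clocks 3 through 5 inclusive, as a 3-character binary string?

100

reg_0 = 0xDC6
clock 1: out=0, reg = 0xEE3
clock 2: out=1, reg = 0xF71
clock 3: out=1, reg = 0x7B8
clock 4: out=0, reg = 0xBDC
clock 5: out=0, reg = 0x5EE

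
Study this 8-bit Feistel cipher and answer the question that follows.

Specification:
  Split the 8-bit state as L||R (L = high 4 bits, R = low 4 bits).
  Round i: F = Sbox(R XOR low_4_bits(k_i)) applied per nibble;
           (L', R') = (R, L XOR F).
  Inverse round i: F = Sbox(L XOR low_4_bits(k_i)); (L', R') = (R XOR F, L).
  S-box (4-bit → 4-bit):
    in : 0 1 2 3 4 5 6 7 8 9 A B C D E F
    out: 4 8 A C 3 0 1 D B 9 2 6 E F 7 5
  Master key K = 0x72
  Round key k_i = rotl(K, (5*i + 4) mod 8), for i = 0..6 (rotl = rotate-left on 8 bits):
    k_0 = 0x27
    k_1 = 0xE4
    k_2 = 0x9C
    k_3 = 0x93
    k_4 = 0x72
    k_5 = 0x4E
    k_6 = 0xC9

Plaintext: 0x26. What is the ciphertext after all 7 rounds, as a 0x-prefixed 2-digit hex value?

s_0 = plaintext = 0x26
s_1 = Round(s_0, k_0) = 0x6A
s_2 = Round(s_1, k_1) = 0xA1
s_3 = Round(s_2, k_2) = 0x15
s_4 = Round(s_3, k_3) = 0x50
s_5 = Round(s_4, k_4) = 0x0F
s_6 = Round(s_5, k_5) = 0xF8
s_7 = Round(s_6, k_6) = 0x87

0x87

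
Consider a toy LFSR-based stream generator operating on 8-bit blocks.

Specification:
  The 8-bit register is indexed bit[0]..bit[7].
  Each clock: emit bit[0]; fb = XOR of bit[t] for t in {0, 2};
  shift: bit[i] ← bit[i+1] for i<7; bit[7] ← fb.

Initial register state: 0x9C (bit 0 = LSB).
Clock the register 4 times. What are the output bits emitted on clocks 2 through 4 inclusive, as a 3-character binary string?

011

reg_0 = 0x9C
clock 1: out=0, reg = 0xCE
clock 2: out=0, reg = 0xE7
clock 3: out=1, reg = 0x73
clock 4: out=1, reg = 0xB9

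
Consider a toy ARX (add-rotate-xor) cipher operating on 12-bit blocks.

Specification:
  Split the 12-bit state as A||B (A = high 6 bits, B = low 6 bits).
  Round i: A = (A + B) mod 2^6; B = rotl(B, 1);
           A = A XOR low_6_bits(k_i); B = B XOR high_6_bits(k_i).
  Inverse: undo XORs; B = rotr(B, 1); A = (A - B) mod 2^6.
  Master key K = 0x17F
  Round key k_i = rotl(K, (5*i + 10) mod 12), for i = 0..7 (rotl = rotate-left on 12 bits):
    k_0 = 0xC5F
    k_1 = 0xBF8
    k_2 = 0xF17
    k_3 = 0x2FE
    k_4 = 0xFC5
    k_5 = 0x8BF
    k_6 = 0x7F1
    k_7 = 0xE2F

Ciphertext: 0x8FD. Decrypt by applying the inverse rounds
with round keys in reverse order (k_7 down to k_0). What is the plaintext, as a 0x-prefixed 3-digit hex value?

0xAEB

s_0 = ciphertext = 0x8FD
s_1 = InvRound(s_0, k_7) = 0xAA2
s_2 = InvRound(s_1, k_6) = 0x77E
s_3 = InvRound(s_2, k_5) = 0x50E
s_4 = InvRound(s_3, k_4) = 0x678
s_5 = InvRound(s_4, k_3) = 0xBB9
s_6 = InvRound(s_5, k_2) = 0x5E2
s_7 = InvRound(s_6, k_1) = 0x266
s_8 = InvRound(s_7, k_0) = 0xAEB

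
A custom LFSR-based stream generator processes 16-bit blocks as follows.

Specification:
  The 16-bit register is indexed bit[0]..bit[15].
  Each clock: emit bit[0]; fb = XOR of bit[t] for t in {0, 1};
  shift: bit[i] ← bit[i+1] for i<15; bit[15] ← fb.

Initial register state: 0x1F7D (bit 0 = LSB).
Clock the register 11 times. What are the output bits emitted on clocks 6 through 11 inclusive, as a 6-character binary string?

reg_0 = 0x1F7D
clock 1: out=1, reg = 0x8FBE
clock 2: out=0, reg = 0xC7DF
clock 3: out=1, reg = 0x63EF
clock 4: out=1, reg = 0x31F7
clock 5: out=1, reg = 0x18FB
clock 6: out=1, reg = 0x0C7D
clock 7: out=1, reg = 0x863E
clock 8: out=0, reg = 0xC31F
clock 9: out=1, reg = 0x618F
clock 10: out=1, reg = 0x30C7
clock 11: out=1, reg = 0x1863

110111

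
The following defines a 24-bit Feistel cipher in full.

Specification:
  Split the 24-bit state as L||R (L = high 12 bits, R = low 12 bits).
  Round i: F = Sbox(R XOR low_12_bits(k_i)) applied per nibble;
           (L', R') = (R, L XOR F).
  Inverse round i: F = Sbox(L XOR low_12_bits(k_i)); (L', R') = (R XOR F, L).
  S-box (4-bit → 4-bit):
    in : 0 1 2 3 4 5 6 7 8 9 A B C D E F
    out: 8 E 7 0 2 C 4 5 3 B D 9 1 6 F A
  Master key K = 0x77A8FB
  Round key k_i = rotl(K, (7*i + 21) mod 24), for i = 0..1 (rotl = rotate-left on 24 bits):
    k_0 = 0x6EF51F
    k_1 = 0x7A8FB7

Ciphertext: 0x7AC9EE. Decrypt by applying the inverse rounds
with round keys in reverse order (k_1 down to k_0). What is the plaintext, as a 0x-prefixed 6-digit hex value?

0xD4FA07

s_0 = ciphertext = 0x7AC9EE
s_1 = InvRound(s_0, k_1) = 0xA077AC
s_2 = InvRound(s_1, k_0) = 0xD4FA07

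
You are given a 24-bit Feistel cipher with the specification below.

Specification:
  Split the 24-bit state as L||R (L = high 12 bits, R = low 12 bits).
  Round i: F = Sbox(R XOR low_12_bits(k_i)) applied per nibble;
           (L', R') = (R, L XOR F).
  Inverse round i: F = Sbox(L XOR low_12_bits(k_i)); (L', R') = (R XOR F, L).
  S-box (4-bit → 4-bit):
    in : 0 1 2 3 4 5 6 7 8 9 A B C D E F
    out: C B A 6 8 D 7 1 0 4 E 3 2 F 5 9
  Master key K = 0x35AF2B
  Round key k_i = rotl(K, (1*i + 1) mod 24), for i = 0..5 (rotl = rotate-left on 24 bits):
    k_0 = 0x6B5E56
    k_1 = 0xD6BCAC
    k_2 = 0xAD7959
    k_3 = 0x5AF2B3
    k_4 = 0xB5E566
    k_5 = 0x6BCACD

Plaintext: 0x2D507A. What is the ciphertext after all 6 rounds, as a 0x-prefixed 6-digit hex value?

s_0 = plaintext = 0x2D507A
s_1 = Round(s_0, k_0) = 0x07A777
s_2 = Round(s_1, k_1) = 0x777389
s_3 = Round(s_2, k_2) = 0x38998B
s_4 = Round(s_3, k_3) = 0x98B0E9
s_5 = Round(s_4, k_4) = 0x0E9482
s_6 = Round(s_5, k_5) = 0x482560

0x482560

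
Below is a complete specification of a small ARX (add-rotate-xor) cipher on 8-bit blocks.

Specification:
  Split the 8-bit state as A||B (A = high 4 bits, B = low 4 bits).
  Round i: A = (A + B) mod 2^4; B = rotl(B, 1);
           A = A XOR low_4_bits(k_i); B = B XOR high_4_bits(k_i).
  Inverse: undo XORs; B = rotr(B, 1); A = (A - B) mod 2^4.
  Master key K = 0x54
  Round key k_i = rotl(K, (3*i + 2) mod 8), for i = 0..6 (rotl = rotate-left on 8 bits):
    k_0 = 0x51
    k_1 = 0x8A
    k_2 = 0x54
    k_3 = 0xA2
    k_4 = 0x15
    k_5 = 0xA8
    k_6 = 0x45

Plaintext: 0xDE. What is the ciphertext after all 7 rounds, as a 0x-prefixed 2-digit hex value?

s_0 = plaintext = 0xDE
s_1 = Round(s_0, k_0) = 0xA8
s_2 = Round(s_1, k_1) = 0x89
s_3 = Round(s_2, k_2) = 0x56
s_4 = Round(s_3, k_3) = 0x96
s_5 = Round(s_4, k_4) = 0xAD
s_6 = Round(s_5, k_5) = 0xF1
s_7 = Round(s_6, k_6) = 0x56

0x56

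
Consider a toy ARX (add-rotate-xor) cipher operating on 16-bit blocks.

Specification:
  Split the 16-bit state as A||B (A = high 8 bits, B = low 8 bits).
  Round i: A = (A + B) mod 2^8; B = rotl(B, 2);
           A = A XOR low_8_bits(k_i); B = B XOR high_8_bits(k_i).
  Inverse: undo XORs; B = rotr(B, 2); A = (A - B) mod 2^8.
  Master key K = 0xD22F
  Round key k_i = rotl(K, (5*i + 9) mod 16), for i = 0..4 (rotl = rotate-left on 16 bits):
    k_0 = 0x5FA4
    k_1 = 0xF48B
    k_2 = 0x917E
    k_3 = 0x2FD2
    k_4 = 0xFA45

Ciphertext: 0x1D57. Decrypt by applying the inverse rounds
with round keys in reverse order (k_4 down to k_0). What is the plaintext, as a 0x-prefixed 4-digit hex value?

s_0 = ciphertext = 0x1D57
s_1 = InvRound(s_0, k_4) = 0xED6B
s_2 = InvRound(s_1, k_3) = 0x2E11
s_3 = InvRound(s_2, k_2) = 0x3020
s_4 = InvRound(s_3, k_1) = 0x8635
s_5 = InvRound(s_4, k_0) = 0x889A

0x889A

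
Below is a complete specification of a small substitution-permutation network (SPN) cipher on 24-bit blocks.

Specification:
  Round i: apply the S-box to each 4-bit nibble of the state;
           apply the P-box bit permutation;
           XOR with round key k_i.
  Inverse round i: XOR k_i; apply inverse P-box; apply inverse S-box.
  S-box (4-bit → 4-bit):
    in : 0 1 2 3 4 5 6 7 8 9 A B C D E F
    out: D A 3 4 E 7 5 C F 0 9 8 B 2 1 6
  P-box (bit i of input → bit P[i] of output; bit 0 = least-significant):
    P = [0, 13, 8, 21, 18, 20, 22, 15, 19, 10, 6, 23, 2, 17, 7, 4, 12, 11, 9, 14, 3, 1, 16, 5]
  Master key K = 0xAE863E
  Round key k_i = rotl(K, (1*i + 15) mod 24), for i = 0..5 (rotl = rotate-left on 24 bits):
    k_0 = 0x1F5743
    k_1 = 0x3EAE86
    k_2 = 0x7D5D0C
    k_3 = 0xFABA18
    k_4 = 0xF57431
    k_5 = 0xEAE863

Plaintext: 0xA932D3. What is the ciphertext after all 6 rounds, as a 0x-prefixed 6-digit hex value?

s_0 = plaintext = 0xA932D3
s_1 = Round(s_0, k_0) = 0x0752EB
s_2 = Round(s_1, k_1) = 0x11E82A
s_3 = Round(s_2, k_2) = 0xC1116B
s_4 = Round(s_3, k_3) = 0x1CF622
s_5 = Round(s_4, k_4) = 0xEB0CD2
s_6 = Round(s_5, k_5) = 0x728CFE

0x728CFE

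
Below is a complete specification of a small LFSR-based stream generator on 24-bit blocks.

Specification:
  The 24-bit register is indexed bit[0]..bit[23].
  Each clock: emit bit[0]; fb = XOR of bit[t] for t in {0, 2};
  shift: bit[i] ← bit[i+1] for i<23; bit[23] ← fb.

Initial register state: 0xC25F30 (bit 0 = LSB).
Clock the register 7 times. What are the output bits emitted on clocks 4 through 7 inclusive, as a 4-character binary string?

0110

reg_0 = 0xC25F30
clock 1: out=0, reg = 0x612F98
clock 2: out=0, reg = 0x3097CC
clock 3: out=0, reg = 0x984BE6
clock 4: out=0, reg = 0xCC25F3
clock 5: out=1, reg = 0xE612F9
clock 6: out=1, reg = 0xF3097C
clock 7: out=0, reg = 0xF984BE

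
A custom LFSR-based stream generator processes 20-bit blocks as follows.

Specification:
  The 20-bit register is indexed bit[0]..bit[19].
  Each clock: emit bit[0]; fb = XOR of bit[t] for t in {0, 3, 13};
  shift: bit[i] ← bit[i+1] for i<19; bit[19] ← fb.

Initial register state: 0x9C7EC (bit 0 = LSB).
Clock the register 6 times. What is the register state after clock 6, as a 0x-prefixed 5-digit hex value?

reg_0 = 0x9C7EC
clock 1: out=0, reg = 0xCE3F6
clock 2: out=0, reg = 0xE71FB
clock 3: out=1, reg = 0xF38FD
clock 4: out=1, reg = 0xF9C7E
clock 5: out=0, reg = 0xFCE3F
clock 6: out=1, reg = 0x7E71F

0x7E71F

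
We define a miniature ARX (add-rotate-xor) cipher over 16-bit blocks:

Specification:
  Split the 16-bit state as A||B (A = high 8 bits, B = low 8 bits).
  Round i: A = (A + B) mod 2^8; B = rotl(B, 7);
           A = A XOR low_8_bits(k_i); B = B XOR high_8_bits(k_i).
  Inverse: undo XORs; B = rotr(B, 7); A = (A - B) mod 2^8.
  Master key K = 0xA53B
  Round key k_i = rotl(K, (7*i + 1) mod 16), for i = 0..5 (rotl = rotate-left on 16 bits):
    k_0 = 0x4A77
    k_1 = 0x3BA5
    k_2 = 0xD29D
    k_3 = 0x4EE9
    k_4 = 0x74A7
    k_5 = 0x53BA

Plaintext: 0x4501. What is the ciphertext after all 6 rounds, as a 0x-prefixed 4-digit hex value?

s_0 = plaintext = 0x4501
s_1 = Round(s_0, k_0) = 0x31CA
s_2 = Round(s_1, k_1) = 0x5E5E
s_3 = Round(s_2, k_2) = 0x21FD
s_4 = Round(s_3, k_3) = 0xF7B0
s_5 = Round(s_4, k_4) = 0x002C
s_6 = Round(s_5, k_5) = 0x9645

0x9645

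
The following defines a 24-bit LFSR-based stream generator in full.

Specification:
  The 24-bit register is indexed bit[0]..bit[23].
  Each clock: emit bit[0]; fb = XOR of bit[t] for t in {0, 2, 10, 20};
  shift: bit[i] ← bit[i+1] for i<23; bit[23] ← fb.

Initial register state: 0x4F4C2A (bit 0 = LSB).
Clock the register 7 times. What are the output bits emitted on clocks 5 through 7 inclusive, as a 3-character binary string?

010

reg_0 = 0x4F4C2A
clock 1: out=0, reg = 0xA7A615
clock 2: out=1, reg = 0xD3D30A
clock 3: out=0, reg = 0xE9E985
clock 4: out=1, reg = 0x74F4C2
clock 5: out=0, reg = 0x3A7A61
clock 6: out=1, reg = 0x1D3D30
clock 7: out=0, reg = 0x0E9E98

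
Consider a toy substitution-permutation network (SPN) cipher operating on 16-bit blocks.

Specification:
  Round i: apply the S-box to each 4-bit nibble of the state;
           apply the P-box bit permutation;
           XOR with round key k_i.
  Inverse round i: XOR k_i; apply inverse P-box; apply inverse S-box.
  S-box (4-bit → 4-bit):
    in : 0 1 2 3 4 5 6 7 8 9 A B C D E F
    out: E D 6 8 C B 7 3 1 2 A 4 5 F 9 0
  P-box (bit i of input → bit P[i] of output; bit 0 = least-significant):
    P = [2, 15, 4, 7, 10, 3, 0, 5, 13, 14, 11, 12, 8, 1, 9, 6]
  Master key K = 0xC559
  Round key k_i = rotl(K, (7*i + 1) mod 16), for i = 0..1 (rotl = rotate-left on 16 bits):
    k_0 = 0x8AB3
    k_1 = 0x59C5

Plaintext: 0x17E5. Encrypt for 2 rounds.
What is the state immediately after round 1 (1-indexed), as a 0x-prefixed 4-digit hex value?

s_0 = plaintext = 0x17E5
s_1 = Round(s_0, k_0) = 0x6D57
s_2 = Round(s_1, k_1) = 0xA6EB

0x6D57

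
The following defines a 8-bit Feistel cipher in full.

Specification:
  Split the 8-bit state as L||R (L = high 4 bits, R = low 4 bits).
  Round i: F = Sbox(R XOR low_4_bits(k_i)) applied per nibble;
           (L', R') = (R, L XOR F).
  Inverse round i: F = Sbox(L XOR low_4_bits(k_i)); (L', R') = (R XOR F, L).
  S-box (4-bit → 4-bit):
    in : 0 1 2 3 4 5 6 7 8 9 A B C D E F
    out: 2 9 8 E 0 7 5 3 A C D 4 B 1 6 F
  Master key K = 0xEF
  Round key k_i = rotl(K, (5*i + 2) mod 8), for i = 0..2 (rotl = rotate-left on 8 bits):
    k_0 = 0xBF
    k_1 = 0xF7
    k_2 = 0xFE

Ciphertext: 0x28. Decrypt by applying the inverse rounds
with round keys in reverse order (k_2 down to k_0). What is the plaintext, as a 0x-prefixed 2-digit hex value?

0x22

s_0 = ciphertext = 0x28
s_1 = InvRound(s_0, k_2) = 0x32
s_2 = InvRound(s_1, k_1) = 0x23
s_3 = InvRound(s_2, k_0) = 0x22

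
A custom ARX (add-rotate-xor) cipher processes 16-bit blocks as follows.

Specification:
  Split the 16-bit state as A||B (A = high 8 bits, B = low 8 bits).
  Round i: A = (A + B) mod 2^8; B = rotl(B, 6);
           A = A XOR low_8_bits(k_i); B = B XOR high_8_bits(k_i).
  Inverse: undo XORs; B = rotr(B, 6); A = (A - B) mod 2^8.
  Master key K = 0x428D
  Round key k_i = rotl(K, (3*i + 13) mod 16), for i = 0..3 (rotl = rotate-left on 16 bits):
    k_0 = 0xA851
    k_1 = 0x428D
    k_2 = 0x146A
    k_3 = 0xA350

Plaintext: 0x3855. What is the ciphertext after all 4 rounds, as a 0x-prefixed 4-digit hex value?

0x0675

s_0 = plaintext = 0x3855
s_1 = Round(s_0, k_0) = 0xDCFD
s_2 = Round(s_1, k_1) = 0x543D
s_3 = Round(s_2, k_2) = 0xFB5B
s_4 = Round(s_3, k_3) = 0x0675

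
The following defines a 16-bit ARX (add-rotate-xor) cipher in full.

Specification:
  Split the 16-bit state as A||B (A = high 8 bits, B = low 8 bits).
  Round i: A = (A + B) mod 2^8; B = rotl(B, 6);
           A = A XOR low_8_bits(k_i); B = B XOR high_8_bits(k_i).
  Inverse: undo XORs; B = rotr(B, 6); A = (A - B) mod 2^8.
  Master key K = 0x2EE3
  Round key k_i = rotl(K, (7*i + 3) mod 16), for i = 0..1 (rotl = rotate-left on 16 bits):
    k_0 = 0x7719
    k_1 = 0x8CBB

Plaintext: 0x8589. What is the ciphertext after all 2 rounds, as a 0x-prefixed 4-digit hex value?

s_0 = plaintext = 0x8589
s_1 = Round(s_0, k_0) = 0x1715
s_2 = Round(s_1, k_1) = 0x97C9

0x97C9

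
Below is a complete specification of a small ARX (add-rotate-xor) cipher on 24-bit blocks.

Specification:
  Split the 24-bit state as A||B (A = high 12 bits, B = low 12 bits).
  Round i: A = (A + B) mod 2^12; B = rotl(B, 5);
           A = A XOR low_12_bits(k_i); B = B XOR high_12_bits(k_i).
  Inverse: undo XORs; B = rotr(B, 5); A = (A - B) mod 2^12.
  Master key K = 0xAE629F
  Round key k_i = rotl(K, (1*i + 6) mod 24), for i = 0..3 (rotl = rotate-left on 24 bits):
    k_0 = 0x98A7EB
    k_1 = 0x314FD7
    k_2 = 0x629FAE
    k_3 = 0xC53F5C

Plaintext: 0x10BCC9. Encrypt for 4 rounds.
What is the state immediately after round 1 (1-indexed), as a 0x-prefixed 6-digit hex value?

s_0 = plaintext = 0x10BCC9
s_1 = Round(s_0, k_0) = 0xA3F0B3
s_2 = Round(s_1, k_1) = 0x525575
s_3 = Round(s_2, k_2) = 0x534883
s_4 = Round(s_3, k_3) = 0x2EBC22

0xA3F0B3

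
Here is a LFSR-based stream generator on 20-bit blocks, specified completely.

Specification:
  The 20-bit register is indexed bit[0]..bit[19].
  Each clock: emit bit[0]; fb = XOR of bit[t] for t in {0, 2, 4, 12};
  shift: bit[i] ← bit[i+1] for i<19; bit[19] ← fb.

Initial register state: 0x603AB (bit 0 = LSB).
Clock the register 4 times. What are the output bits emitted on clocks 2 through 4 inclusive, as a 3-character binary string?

101

reg_0 = 0x603AB
clock 1: out=1, reg = 0xB01D5
clock 2: out=1, reg = 0xD80EA
clock 3: out=0, reg = 0x6C075
clock 4: out=1, reg = 0xB603A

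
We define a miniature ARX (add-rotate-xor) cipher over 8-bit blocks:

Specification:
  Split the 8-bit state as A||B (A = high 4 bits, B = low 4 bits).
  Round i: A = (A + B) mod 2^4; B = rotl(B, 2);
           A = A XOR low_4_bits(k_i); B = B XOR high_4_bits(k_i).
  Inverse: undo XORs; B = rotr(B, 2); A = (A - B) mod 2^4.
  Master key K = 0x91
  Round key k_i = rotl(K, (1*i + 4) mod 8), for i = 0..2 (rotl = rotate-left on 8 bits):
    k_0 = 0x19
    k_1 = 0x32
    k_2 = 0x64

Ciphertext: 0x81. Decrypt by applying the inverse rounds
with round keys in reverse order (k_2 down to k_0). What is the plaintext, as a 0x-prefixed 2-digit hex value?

0x1A

s_0 = ciphertext = 0x81
s_1 = InvRound(s_0, k_2) = 0xFD
s_2 = InvRound(s_1, k_1) = 0x2B
s_3 = InvRound(s_2, k_0) = 0x1A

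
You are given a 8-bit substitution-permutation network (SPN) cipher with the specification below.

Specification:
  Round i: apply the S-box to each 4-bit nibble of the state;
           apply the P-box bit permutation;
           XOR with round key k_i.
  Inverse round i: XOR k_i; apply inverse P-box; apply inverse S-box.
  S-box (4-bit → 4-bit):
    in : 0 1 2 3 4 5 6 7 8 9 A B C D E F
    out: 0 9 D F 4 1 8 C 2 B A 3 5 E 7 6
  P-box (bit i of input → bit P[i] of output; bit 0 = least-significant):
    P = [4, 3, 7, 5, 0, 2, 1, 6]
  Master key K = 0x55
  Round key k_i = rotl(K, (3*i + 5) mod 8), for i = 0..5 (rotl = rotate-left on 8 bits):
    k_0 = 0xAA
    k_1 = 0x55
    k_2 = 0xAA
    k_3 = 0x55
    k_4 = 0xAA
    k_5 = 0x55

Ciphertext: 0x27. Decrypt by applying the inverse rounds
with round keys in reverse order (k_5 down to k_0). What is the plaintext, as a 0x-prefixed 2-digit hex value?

s_0 = ciphertext = 0x27
s_1 = InvRound(s_0, k_5) = 0x71
s_2 = InvRound(s_1, k_4) = 0x2E
s_3 = InvRound(s_2, k_3) = 0x29
s_4 = InvRound(s_3, k_2) = 0xC4
s_5 = InvRound(s_4, k_1) = 0x5C
s_6 = InvRound(s_5, k_0) = 0xD2

0xD2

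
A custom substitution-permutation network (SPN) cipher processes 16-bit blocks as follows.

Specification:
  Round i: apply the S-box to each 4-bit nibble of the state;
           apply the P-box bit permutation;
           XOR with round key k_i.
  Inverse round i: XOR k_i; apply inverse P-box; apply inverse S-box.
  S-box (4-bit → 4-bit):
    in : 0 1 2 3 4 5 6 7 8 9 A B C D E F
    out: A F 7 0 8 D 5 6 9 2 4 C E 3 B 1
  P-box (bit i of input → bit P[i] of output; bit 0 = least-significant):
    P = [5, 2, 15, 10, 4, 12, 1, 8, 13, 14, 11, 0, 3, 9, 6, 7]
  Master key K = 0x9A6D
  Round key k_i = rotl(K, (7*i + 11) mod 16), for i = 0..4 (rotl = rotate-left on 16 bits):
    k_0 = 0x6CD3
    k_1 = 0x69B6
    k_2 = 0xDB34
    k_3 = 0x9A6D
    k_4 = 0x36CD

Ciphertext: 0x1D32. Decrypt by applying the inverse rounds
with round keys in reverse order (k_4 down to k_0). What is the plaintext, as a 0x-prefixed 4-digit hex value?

0x6AE7

s_0 = ciphertext = 0x1D32
s_1 = InvRound(s_0, k_4) = 0x155D
s_2 = InvRound(s_1, k_3) = 0x9A85
s_3 = InvRound(s_2, k_2) = 0x408F
s_4 = InvRound(s_3, k_1) = 0xF58F
s_5 = InvRound(s_4, k_0) = 0x6AE7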